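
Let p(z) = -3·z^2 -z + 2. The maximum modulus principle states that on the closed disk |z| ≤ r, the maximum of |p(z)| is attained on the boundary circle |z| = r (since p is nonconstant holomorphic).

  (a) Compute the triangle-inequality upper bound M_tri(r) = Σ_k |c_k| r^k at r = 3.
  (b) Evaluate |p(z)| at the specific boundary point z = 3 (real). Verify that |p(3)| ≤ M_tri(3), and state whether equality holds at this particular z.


Coefficients: c_0 = 2, c_1 = -1, c_2 = -3. Radius r = 3.
Part (a). Triangle bound: M_tri(r) = Σ_k |c_k| r^k
  = |2|·3^0 + |-1|·3^1 + |-3|·3^2
  = 2 + 3 + 27 = 32.
This bounds M(r) := max_{|z|=r} |p(z)| from above; equality holds iff all terms c_k z^k can be made to align in phase at a single z on |z|=r.
Part (b). At z = 3 (real, on the circle |z| = r):
  p(3) = (2)·3^0 + (-1)·3^1 + (-3)·3^2 = -28.
  |p(3)| = 28.
Check: |p(3)| = 28 ≤ 32 = M_tri(3). ✓ Equality does not hold at z = 3 (the coefficients have mixed signs, so the terms do not all align in phase there).

M_tri(3) = 32; |p(3)| = 28; equality at z=3: no.


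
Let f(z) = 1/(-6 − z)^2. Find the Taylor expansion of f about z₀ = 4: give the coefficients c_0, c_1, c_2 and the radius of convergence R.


Let w = z − z₀, so z = z₀ + w.
Then -6 − z = -6 − (z₀ + w) = (-6 − z₀) − w = -10 − w.
f(z) = 1/(-10 − w)^2 = (1/(-10)^2) · (1 − w/(-10))^{−2}.
By the binomial series (1−u)^{−2} = Σ_{n≥0} C(n+1, 1) u^n for |u|<1, with u = w/(-10):
  c_n = C(n+1, 1) / (-10)^(n+2).
  c_0 = 1/(-10)^2 = 1/100.
  c_1 = 2/(-10)^3 = -1/500.
  c_2 = 3/(-10)^4 = 3/10000.
The series is valid for |w/d| < 1, i.e. |z − z₀| < |d|.
Radius of convergence: R = |-6 − z₀| = |-10| = 10 (distance from z₀ to the singularity z = -6).

c_0 = 1/100, c_1 = -1/500, c_2 = 3/10000; R = 10.


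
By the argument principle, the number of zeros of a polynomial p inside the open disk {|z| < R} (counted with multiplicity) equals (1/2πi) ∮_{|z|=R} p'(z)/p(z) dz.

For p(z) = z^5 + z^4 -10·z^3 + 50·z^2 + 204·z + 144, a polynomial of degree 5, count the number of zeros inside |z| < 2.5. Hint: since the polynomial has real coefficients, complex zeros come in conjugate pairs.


The zeros of p are: -1, -2, (3 + 3i), (3 - 3i), -4.
Their magnitudes are: 1, 2, 4.243, 4.243, 4.
Zeros with |z| < R = 2.5: -1, -2.
Count = 2.
By the argument principle, (1/2πi) ∮_{|z|=R} p'(z)/p(z) dz equals exactly this count.

Number of zeros inside |z| < 2.5: 2.


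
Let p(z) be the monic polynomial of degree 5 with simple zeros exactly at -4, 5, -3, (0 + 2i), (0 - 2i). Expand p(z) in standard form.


The polynomial is p(z) = ∏_{α ∈ S} (z − α), where S = {-4, 5, -3, (0 + 2i), (0 - 2i)}.
Expanding the product yields: p(z) = z^5 + 2·z^4 -19·z^3 -52·z^2 -92·z -240.
Note conjugate pairs combine to real quadratics: (z − (0+2i))(z − (0−2i)) = z² + 4.
The resulting polynomial has degree 5 and real coefficients as required.

p(z) = z^5 + 2·z^4 -19·z^3 -52·z^2 -92·z -240.


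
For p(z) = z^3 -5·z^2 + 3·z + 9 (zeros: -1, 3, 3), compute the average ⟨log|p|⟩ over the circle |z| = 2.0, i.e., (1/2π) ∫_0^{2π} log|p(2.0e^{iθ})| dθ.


Zeros: -1, 3, 3; r = 2.0.
Inside |z| < r: -1. Outside (|z| ≥ r): 3, 3.
p(0) = 9, so log|p(0)| = log(9) = 2.1972.
Apply Jensen: I(r) = log|p(0)| + Σ_k log(r/|z_k|), summed over zeros inside |z| < r.
  log(r/|z_k|) for z_k = -1: log(2.0/1) = 0.6931
  Outside zeros (3, 3) contribute nothing to the Jensen sum.
Sum over inside zeros: 0.6931.
I(r) = log|p(0)| + (inside sum) = 2.1972 + 0.6931 = 2.8904.
Note: since some zeros are outside |z| ≤ r, the simplified n·log(r) form does NOT apply — only the inside zeros contribute.

I(r) ≈ 2.8904.


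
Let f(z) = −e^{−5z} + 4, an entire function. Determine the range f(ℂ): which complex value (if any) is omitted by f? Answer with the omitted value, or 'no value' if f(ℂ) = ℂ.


Little Picard bounds the complement of f(ℂ) to at most one point.
e^{−5z} is never zero on ℂ, so -1·e^{−5z} takes every value in ℂ ∖ {0}. Adding 4 shifts the range to ℂ ∖ {4}. Thus f omits exactly the value 4.

Omitted value: 4.


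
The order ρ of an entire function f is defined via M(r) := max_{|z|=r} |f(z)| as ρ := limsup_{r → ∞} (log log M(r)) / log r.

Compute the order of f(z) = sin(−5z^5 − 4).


Write sin(w) = (e^{iw} ± e^{−iw})/(2 or 2i), so |sin(w)| ≤ e^{|w|}. With w = −5z^5 − 4, |w| ≤ 5r^5 + 4 on |z|=r, giving M(r) ≤ e^{5r^5 + 4} and ρ ≤ 5. For the lower bound, choose z on |z|=r with -5z^5 purely imaginary of modulus 5r^5; then |sin(−5z^5 − 4)| grows like e^{5r^5}/2, so ρ ≥ 5. Hence ρ = 5.
Therefore ρ = 5.

Order ρ = 5.


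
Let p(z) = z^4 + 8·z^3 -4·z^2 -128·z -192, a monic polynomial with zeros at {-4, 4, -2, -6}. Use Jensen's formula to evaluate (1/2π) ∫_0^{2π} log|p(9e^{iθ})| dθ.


Zeros: -6, -4, -2, 4; r = 9.
Inside |z| < r: -6, -4, -2, 4. Outside (|z| ≥ r): ∅.
p(0) = -192, so log|p(0)| = log(192) = 5.2575.
Apply Jensen: I(r) = log|p(0)| + Σ_k log(r/|z_k|), summed over zeros inside |z| < r.
  log(r/|z_k|) for z_k = -4: log(9/4) = 0.8109
  log(r/|z_k|) for z_k = 4: log(9/4) = 0.8109
  log(r/|z_k|) for z_k = -2: log(9/2) = 1.5041
  log(r/|z_k|) for z_k = -6: log(9/6) = 0.4055
Sum over inside zeros: 3.5314.
I(r) = log|p(0)| + (inside sum) = 5.2575 + 3.5314 = 8.7889.
Closed form (all zeros inside, monic): I(r) = n·log(r) = 4·log(9) = 8.7889. ✓

I(r) ≈ 8.7889.


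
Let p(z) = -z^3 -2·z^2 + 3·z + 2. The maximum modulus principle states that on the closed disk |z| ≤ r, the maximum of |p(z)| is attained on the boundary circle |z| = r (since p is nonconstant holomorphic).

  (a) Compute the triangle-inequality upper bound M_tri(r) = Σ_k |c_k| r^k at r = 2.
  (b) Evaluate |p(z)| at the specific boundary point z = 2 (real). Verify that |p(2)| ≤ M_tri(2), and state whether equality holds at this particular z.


Coefficients: c_0 = 2, c_1 = 3, c_2 = -2, c_3 = -1. Radius r = 2.
Part (a). Triangle bound: M_tri(r) = Σ_k |c_k| r^k
  = |2|·2^0 + |3|·2^1 + |-2|·2^2 + |-1|·2^3
  = 2 + 6 + 8 + 8 = 24.
This bounds M(r) := max_{|z|=r} |p(z)| from above; equality holds iff all terms c_k z^k can be made to align in phase at a single z on |z|=r.
Part (b). At z = 2 (real, on the circle |z| = r):
  p(2) = (2)·2^0 + (3)·2^1 + (-2)·2^2 + (-1)·2^3 = -8.
  |p(2)| = 8.
Check: |p(2)| = 8 ≤ 24 = M_tri(2). ✓ Equality does not hold at z = 2 (the coefficients have mixed signs, so the terms do not all align in phase there).

M_tri(2) = 24; |p(2)| = 8; equality at z=2: no.


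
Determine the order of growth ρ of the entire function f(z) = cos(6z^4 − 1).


Write cos(w) = (e^{iw} ± e^{−iw})/(2 or 2i), so |cos(w)| ≤ e^{|w|}. With w = 6z^4 − 1, |w| ≤ 6r^4 + 1 on |z|=r, giving M(r) ≤ e^{6r^4 + 1} and ρ ≤ 4. For the lower bound, choose z on |z|=r with 6z^4 purely imaginary of modulus 6r^4; then |cos(6z^4 − 1)| grows like e^{6r^4}/2, so ρ ≥ 4. Hence ρ = 4.
Therefore ρ = 4.

Order ρ = 4.


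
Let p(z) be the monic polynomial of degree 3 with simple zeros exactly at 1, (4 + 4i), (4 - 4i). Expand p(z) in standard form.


The polynomial is p(z) = ∏_{α ∈ S} (z − α), where S = {1, (4 + 4i), (4 - 4i)}.
Expanding the product yields: p(z) = z^3 -9·z^2 + 40·z -32.
Note conjugate pairs combine to real quadratics: (z − (4+4i))(z − (4−4i)) = z² − 8z + 32.
The resulting polynomial has degree 3 and real coefficients as required.

p(z) = z^3 -9·z^2 + 40·z -32.


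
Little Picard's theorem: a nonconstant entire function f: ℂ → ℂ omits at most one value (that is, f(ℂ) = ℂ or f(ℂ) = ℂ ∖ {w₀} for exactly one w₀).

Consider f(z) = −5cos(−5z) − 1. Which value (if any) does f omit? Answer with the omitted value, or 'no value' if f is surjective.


Little Picard bounds the complement of f(ℂ) to at most one point.
cos is entire and surjective onto ℂ: for every w ∈ ℂ, cos(ζ) = w has a solution ζ ∈ ℂ (e.g., via the complex inverse arccos). With ζ = −5z this gives z = ζ/(-5). Then -5·cos(−5z) takes every value in -5·ℂ = ℂ, and adding -1 is a bijection of ℂ. So f is surjective and omits no value. (Note: only on the real line is cos bounded by [−1, 1].)

Omitted value: no value.


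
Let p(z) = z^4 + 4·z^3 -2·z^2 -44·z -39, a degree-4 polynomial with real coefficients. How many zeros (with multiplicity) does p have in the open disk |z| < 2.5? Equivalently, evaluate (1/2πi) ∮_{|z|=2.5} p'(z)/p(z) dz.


The zeros of p are: (-3 + 2i), (-3 - 2i), -1, 3.
Their magnitudes are: 3.606, 3.606, 1, 3.
Zeros with |z| < R = 2.5: -1.
Count = 1.
By the argument principle, (1/2πi) ∮_{|z|=R} p'(z)/p(z) dz equals exactly this count.

Number of zeros inside |z| < 2.5: 1.


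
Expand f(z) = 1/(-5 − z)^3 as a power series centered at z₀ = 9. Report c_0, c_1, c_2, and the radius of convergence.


Let w = z − z₀, so z = z₀ + w.
Then -5 − z = -5 − (z₀ + w) = (-5 − z₀) − w = -14 − w.
f(z) = 1/(-14 − w)^3 = (1/(-14)^3) · (1 − w/(-14))^{−3}.
By the binomial series (1−u)^{−3} = Σ_{n≥0} C(n+2, 2) u^n for |u|<1, with u = w/(-14):
  c_n = C(n+2, 2) / (-14)^(n+3).
  c_0 = 1/(-14)^3 = -1/2744.
  c_1 = 3/(-14)^4 = 3/38416.
  c_2 = 6/(-14)^5 = -3/268912.
The series is valid for |w/d| < 1, i.e. |z − z₀| < |d|.
Radius of convergence: R = |-5 − z₀| = |-14| = 14 (distance from z₀ to the singularity z = -5).

c_0 = -1/2744, c_1 = 3/38416, c_2 = -3/268912; R = 14.


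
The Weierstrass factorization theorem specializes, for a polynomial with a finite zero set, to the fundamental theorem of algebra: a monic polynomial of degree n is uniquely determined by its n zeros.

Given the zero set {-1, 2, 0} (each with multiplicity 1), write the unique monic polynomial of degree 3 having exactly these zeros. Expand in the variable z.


The polynomial is p(z) = ∏_{α ∈ S} (z − α), where S = {-1, 2, 0}.
Expanding the product yields: p(z) = z^3 -z^2 -2·z.
The resulting polynomial has degree 3 and real coefficients as required.

p(z) = z^3 -z^2 -2·z.


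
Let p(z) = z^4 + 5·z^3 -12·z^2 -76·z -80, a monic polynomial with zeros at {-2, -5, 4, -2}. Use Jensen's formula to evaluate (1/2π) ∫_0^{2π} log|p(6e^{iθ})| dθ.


Zeros: -5, -2, -2, 4; r = 6.
Inside |z| < r: -5, -2, -2, 4. Outside (|z| ≥ r): ∅.
p(0) = -80, so log|p(0)| = log(80) = 4.3820.
Apply Jensen: I(r) = log|p(0)| + Σ_k log(r/|z_k|), summed over zeros inside |z| < r.
  log(r/|z_k|) for z_k = -2: log(6/2) = 1.0986
  log(r/|z_k|) for z_k = -5: log(6/5) = 0.1823
  log(r/|z_k|) for z_k = 4: log(6/4) = 0.4055
  log(r/|z_k|) for z_k = -2: log(6/2) = 1.0986
Sum over inside zeros: 2.7850.
I(r) = log|p(0)| + (inside sum) = 4.3820 + 2.7850 = 7.1670.
Closed form (all zeros inside, monic): I(r) = n·log(r) = 4·log(6) = 7.1670. ✓

I(r) ≈ 7.1670.


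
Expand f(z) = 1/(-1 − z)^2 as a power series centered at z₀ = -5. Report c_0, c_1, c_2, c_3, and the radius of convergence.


Let w = z − z₀, so z = z₀ + w.
Then -1 − z = -1 − (z₀ + w) = (-1 − z₀) − w = 4 − w.
f(z) = 1/(4 − w)^2 = (1/(4)^2) · (1 − w/(4))^{−2}.
By the binomial series (1−u)^{−2} = Σ_{n≥0} C(n+1, 1) u^n for |u|<1, with u = w/(4):
  c_n = C(n+1, 1) / (4)^(n+2).
  c_0 = 1/(4)^2 = 1/16.
  c_1 = 2/(4)^3 = 1/32.
  c_2 = 3/(4)^4 = 3/256.
  c_3 = 4/(4)^5 = 1/256.
The series is valid for |w/d| < 1, i.e. |z − z₀| < |d|.
Radius of convergence: R = |-1 − z₀| = |4| = 4 (distance from z₀ to the singularity z = -1).

c_0 = 1/16, c_1 = 1/32, c_2 = 3/256, c_3 = 1/256; R = 4.


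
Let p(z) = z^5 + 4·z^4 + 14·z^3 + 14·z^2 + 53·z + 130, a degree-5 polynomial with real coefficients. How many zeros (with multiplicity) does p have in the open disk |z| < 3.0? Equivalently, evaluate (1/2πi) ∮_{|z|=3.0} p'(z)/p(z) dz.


The zeros of p are: -2, (1 + 2i), (1 - 2i), (-2 + 3i), (-2 - 3i).
Their magnitudes are: 2, 2.236, 2.236, 3.606, 3.606.
Zeros with |z| < R = 3.0: -2, (1 + 2i), (1 - 2i).
Count = 3.
By the argument principle, (1/2πi) ∮_{|z|=R} p'(z)/p(z) dz equals exactly this count.

Number of zeros inside |z| < 3.0: 3.


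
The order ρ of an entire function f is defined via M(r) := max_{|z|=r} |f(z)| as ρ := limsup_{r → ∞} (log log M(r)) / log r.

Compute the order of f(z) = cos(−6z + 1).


cos(w) is a linear combination of e^{iw} and e^{−iw} (or e^w, e^{−w} in the hyperbolic case), so |cos(w)| ≤ e^{|w|}. With w = −6z + 1, |w| ≤ 6|z| + 1 = 6r + 1 on |z| = r, giving M(r) ≤ e^{6r + 1}, so ρ ≤ 1. On a suitable ray (z = it for sin/cos; z = t for sinh/cosh, t real → ∞), |cos(−6z + 1)| grows like e^{6|t|}/2, so ρ ≥ 1. Hence ρ = 1.
Therefore ρ = 1.

Order ρ = 1.


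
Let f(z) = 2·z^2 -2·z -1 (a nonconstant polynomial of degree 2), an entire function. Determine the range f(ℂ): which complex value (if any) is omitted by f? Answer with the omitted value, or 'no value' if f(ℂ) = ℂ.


Little Picard bounds the complement of f(ℂ) to at most one point.
For every w ∈ ℂ, the equation p(z) − w = 0 is a nonconstant polynomial in z and hence has at least one root by the fundamental theorem of algebra. So p is surjective onto ℂ, omitting no value.

Omitted value: no value.


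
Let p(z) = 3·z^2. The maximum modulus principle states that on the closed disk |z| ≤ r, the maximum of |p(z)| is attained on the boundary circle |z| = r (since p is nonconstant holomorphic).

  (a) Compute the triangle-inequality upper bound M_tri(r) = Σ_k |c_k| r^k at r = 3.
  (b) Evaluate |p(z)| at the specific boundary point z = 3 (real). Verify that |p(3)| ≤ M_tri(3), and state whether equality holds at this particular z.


Coefficients: c_0 = 0, c_1 = 0, c_2 = 3. Radius r = 3.
Part (a). Triangle bound: M_tri(r) = Σ_k |c_k| r^k
  = |0|·3^0 + |0|·3^1 + |3|·3^2
  = 0 + 0 + 27 = 27.
This bounds M(r) := max_{|z|=r} |p(z)| from above; equality holds iff all terms c_k z^k can be made to align in phase at a single z on |z|=r.
Part (b). At z = 3 (real, on the circle |z| = r):
  p(3) = (0)·3^0 + (0)·3^1 + (3)·3^2 = 27.
  |p(3)| = 27.
Since all nonzero coefficients share the same sign, |p(3)| = 27 = M_tri(3); the triangle bound is attained at z = 3, so in fact M(r) = 27.

M_tri(3) = 27; |p(3)| = 27; equality at z=3: yes.


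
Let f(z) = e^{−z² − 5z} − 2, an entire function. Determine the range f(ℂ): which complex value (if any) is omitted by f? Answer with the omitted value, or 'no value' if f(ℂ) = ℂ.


Little Picard bounds the complement of f(ℂ) to at most one point.
The exponent g(z) = −z² − 5z is a nonconstant polynomial, hence surjective onto ℂ. So e^{g(z)} takes every value in {e^w : w ∈ ℂ} = ℂ ∖ {0}. Adding -2 shifts the range to ℂ ∖ {-2}. f omits exactly -2.

Omitted value: -2.


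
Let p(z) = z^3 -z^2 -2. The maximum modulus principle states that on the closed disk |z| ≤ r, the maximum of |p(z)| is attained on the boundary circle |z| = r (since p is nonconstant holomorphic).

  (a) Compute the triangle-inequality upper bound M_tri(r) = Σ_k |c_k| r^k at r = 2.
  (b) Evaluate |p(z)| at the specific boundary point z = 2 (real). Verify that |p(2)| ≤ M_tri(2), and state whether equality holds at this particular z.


Coefficients: c_0 = -2, c_1 = 0, c_2 = -1, c_3 = 1. Radius r = 2.
Part (a). Triangle bound: M_tri(r) = Σ_k |c_k| r^k
  = |-2|·2^0 + |0|·2^1 + |-1|·2^2 + |1|·2^3
  = 2 + 0 + 4 + 8 = 14.
This bounds M(r) := max_{|z|=r} |p(z)| from above; equality holds iff all terms c_k z^k can be made to align in phase at a single z on |z|=r.
Part (b). At z = 2 (real, on the circle |z| = r):
  p(2) = (-2)·2^0 + (0)·2^1 + (-1)·2^2 + (1)·2^3 = 2.
  |p(2)| = 2.
Check: |p(2)| = 2 ≤ 14 = M_tri(2). ✓ Equality does not hold at z = 2 (the coefficients have mixed signs, so the terms do not all align in phase there).

M_tri(2) = 14; |p(2)| = 2; equality at z=2: no.


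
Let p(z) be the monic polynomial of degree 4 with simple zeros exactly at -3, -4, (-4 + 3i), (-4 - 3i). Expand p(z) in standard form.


The polynomial is p(z) = ∏_{α ∈ S} (z − α), where S = {-3, -4, (-4 + 3i), (-4 - 3i)}.
Expanding the product yields: p(z) = z^4 + 15·z^3 + 93·z^2 + 271·z + 300.
Note conjugate pairs combine to real quadratics: (z − (-4+3i))(z − (-4−3i)) = z² + 8z + 25.
The resulting polynomial has degree 4 and real coefficients as required.

p(z) = z^4 + 15·z^3 + 93·z^2 + 271·z + 300.


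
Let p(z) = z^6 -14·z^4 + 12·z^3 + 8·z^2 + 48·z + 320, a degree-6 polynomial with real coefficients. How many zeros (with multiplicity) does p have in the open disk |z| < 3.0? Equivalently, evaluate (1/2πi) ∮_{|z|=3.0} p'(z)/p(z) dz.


The zeros of p are: -2, -4, (3 + 1i), (3 - 1i), (0 + 2i), (0 - 2i).
Their magnitudes are: 2, 4, 3.162, 3.162, 2, 2.
Zeros with |z| < R = 3.0: -2, (0 + 2i), (0 - 2i).
Count = 3.
By the argument principle, (1/2πi) ∮_{|z|=R} p'(z)/p(z) dz equals exactly this count.

Number of zeros inside |z| < 3.0: 3.


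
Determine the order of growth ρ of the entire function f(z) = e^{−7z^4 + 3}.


|e^{−7z^4 + 3}| = e^{Re(-7·z^4) + 3} ≤ e^{7|z|^4 + 3} = e^{7r^4 + 3} on |z| = r, so ρ ≤ 4. Choosing z on |z|=r so that -7·z^4 is real positive (always possible by picking arg z appropriately) gives |f(z)| = e^{7r^4 + 3}, matching the bound. The additive constant 3 does not affect log log M(r) ~ 4·log r. Hence ρ = 4.
Therefore ρ = 4.

Order ρ = 4.


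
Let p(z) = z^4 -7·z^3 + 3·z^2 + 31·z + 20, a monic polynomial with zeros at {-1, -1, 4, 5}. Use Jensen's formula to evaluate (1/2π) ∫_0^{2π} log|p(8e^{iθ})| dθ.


Zeros: -1, -1, 4, 5; r = 8.
Inside |z| < r: -1, -1, 4, 5. Outside (|z| ≥ r): ∅.
p(0) = 20, so log|p(0)| = log(20) = 2.9957.
Apply Jensen: I(r) = log|p(0)| + Σ_k log(r/|z_k|), summed over zeros inside |z| < r.
  log(r/|z_k|) for z_k = -1: log(8/1) = 2.0794
  log(r/|z_k|) for z_k = -1: log(8/1) = 2.0794
  log(r/|z_k|) for z_k = 4: log(8/4) = 0.6931
  log(r/|z_k|) for z_k = 5: log(8/5) = 0.4700
Sum over inside zeros: 5.3220.
I(r) = log|p(0)| + (inside sum) = 2.9957 + 5.3220 = 8.3178.
Closed form (all zeros inside, monic): I(r) = n·log(r) = 4·log(8) = 8.3178. ✓

I(r) ≈ 8.3178.


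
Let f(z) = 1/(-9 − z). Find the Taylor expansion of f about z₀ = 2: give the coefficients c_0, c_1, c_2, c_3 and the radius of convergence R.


Let w = z − z₀, so z = z₀ + w.
Then -9 − z = -9 − (z₀ + w) = (-9 − z₀) − w = -11 − w.
f(z) = 1/(-11 − w) = (1/(-11)) · 1/(1 − w/(-11)) = Σ_{n≥0} w^n / (-11)^(n+1).
So c_n = 1/(-11)^(n+1):
  c_0 = 1/(-11)^1 = -1/11.
  c_1 = 1/(-11)^2 = 1/121.
  c_2 = 1/(-11)^3 = -1/1331.
  c_3 = 1/(-11)^4 = 1/14641.
The series is valid for |w/d| < 1, i.e. |z − z₀| < |d|.
Radius of convergence: R = |-9 − z₀| = |-11| = 11 (distance from z₀ to the singularity z = -9).

c_0 = -1/11, c_1 = 1/121, c_2 = -1/1331, c_3 = 1/14641; R = 11.


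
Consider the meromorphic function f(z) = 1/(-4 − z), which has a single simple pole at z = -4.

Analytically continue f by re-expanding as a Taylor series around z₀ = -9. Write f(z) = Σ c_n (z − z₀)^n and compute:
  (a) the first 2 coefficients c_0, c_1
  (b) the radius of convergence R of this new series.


Let w = z − z₀, so z = z₀ + w.
Then -4 − z = -4 − (z₀ + w) = (-4 − z₀) − w = 5 − w.
f(z) = 1/(5 − w) = (1/(5)) · 1/(1 − w/(5)) = Σ_{n≥0} w^n / (5)^(n+1).
So c_n = 1/(5)^(n+1):
  c_0 = 1/(5)^1 = 1/5.
  c_1 = 1/(5)^2 = 1/25.
The series is valid for |w/d| < 1, i.e. |z − z₀| < |d|.
Radius of convergence: R = |-4 − z₀| = |5| = 5 (distance from z₀ to the singularity z = -4).

c_0 = 1/5, c_1 = 1/25; R = 5.


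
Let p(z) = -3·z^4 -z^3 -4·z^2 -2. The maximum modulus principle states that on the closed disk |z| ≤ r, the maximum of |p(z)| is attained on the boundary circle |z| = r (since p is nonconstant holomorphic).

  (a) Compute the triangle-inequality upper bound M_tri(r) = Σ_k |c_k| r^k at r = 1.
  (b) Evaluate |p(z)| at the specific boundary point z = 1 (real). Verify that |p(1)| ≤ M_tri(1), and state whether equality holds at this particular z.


Coefficients: c_0 = -2, c_1 = 0, c_2 = -4, c_3 = -1, c_4 = -3. Radius r = 1.
Part (a). Triangle bound: M_tri(r) = Σ_k |c_k| r^k
  = |-2|·1^0 + |0|·1^1 + |-4|·1^2 + |-1|·1^3 + |-3|·1^4
  = 2 + 0 + 4 + 1 + 3 = 10.
This bounds M(r) := max_{|z|=r} |p(z)| from above; equality holds iff all terms c_k z^k can be made to align in phase at a single z on |z|=r.
Part (b). At z = 1 (real, on the circle |z| = r):
  p(1) = (-2)·1^0 + (0)·1^1 + (-4)·1^2 + (-1)·1^3 + (-3)·1^4 = -10.
  |p(1)| = 10.
Since all nonzero coefficients share the same sign, |p(1)| = 10 = M_tri(1); the triangle bound is attained at z = 1, so in fact M(r) = 10.

M_tri(1) = 10; |p(1)| = 10; equality at z=1: yes.


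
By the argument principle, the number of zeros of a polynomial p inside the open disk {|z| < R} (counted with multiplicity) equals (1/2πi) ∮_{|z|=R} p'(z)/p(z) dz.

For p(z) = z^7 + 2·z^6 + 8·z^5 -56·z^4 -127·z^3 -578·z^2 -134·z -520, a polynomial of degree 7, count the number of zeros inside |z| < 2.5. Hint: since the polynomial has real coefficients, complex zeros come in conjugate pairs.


The zeros of p are: (-2 + 3i), (-2 - 3i), 4, (0 + 1i), (0 - 1i), (-1 + 3i), (-1 - 3i).
Their magnitudes are: 3.606, 3.606, 4, 1, 1, 3.162, 3.162.
Zeros with |z| < R = 2.5: (0 + 1i), (0 - 1i).
Count = 2.
By the argument principle, (1/2πi) ∮_{|z|=R} p'(z)/p(z) dz equals exactly this count.

Number of zeros inside |z| < 2.5: 2.


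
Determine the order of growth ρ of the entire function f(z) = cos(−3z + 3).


cos(w) is a linear combination of e^{iw} and e^{−iw} (or e^w, e^{−w} in the hyperbolic case), so |cos(w)| ≤ e^{|w|}. With w = −3z + 3, |w| ≤ 3|z| + 3 = 3r + 3 on |z| = r, giving M(r) ≤ e^{3r + 3}, so ρ ≤ 1. On a suitable ray (z = it for sin/cos; z = t for sinh/cosh, t real → ∞), |cos(−3z + 3)| grows like e^{3|t|}/2, so ρ ≥ 1. Hence ρ = 1.
Therefore ρ = 1.

Order ρ = 1.


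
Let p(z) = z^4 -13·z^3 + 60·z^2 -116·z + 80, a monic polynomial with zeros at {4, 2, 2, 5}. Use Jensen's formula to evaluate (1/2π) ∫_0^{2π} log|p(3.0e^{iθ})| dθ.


Zeros: 2, 2, 4, 5; r = 3.0.
Inside |z| < r: 2, 2. Outside (|z| ≥ r): 4, 5.
p(0) = 80, so log|p(0)| = log(80) = 4.3820.
Apply Jensen: I(r) = log|p(0)| + Σ_k log(r/|z_k|), summed over zeros inside |z| < r.
  log(r/|z_k|) for z_k = 2: log(3.0/2) = 0.4055
  log(r/|z_k|) for z_k = 2: log(3.0/2) = 0.4055
  Outside zeros (4, 5) contribute nothing to the Jensen sum.
Sum over inside zeros: 0.8109.
I(r) = log|p(0)| + (inside sum) = 4.3820 + 0.8109 = 5.1930.
Note: since some zeros are outside |z| ≤ r, the simplified n·log(r) form does NOT apply — only the inside zeros contribute.

I(r) ≈ 5.1930.


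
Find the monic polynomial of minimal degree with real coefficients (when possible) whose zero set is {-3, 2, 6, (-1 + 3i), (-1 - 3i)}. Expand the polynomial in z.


The polynomial is p(z) = ∏_{α ∈ S} (z − α), where S = {-3, 2, 6, (-1 + 3i), (-1 - 3i)}.
Expanding the product yields: p(z) = z^5 -3·z^4 -12·z^3 -38·z^2 -48·z + 360.
Note conjugate pairs combine to real quadratics: (z − (-1+3i))(z − (-1−3i)) = z² + 2z + 10.
The resulting polynomial has degree 5 and real coefficients as required.

p(z) = z^5 -3·z^4 -12·z^3 -38·z^2 -48·z + 360.


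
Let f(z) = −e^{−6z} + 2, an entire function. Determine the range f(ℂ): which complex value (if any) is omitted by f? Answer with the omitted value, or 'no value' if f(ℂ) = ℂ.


Little Picard bounds the complement of f(ℂ) to at most one point.
e^{−6z} is never zero on ℂ, so -1·e^{−6z} takes every value in ℂ ∖ {0}. Adding 2 shifts the range to ℂ ∖ {2}. Thus f omits exactly the value 2.

Omitted value: 2.


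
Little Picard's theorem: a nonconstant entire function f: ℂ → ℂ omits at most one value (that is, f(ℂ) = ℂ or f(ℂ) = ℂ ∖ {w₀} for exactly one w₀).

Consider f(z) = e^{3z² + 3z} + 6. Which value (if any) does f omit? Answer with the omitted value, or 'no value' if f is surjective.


Little Picard bounds the complement of f(ℂ) to at most one point.
The exponent g(z) = 3z² + 3z is a nonconstant polynomial, hence surjective onto ℂ. So e^{g(z)} takes every value in {e^w : w ∈ ℂ} = ℂ ∖ {0}. Adding 6 shifts the range to ℂ ∖ {6}. f omits exactly 6.

Omitted value: 6.


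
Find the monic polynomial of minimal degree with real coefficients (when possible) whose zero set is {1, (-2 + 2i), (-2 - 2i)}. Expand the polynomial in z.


The polynomial is p(z) = ∏_{α ∈ S} (z − α), where S = {1, (-2 + 2i), (-2 - 2i)}.
Expanding the product yields: p(z) = z^3 + 3·z^2 + 4·z -8.
Note conjugate pairs combine to real quadratics: (z − (-2+2i))(z − (-2−2i)) = z² + 4z + 8.
The resulting polynomial has degree 3 and real coefficients as required.

p(z) = z^3 + 3·z^2 + 4·z -8.


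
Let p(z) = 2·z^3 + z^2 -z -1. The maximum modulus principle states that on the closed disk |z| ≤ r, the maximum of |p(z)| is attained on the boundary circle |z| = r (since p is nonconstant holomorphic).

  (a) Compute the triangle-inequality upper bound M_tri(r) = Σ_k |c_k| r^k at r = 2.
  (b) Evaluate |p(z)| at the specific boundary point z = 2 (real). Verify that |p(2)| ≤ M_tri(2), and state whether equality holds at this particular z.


Coefficients: c_0 = -1, c_1 = -1, c_2 = 1, c_3 = 2. Radius r = 2.
Part (a). Triangle bound: M_tri(r) = Σ_k |c_k| r^k
  = |-1|·2^0 + |-1|·2^1 + |1|·2^2 + |2|·2^3
  = 1 + 2 + 4 + 16 = 23.
This bounds M(r) := max_{|z|=r} |p(z)| from above; equality holds iff all terms c_k z^k can be made to align in phase at a single z on |z|=r.
Part (b). At z = 2 (real, on the circle |z| = r):
  p(2) = (-1)·2^0 + (-1)·2^1 + (1)·2^2 + (2)·2^3 = 17.
  |p(2)| = 17.
Check: |p(2)| = 17 ≤ 23 = M_tri(2). ✓ Equality does not hold at z = 2 (the coefficients have mixed signs, so the terms do not all align in phase there).

M_tri(2) = 23; |p(2)| = 17; equality at z=2: no.


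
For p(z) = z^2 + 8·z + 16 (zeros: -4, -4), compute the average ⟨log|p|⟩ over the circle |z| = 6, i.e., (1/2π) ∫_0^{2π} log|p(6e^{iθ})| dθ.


Zeros: -4, -4; r = 6.
Inside |z| < r: -4, -4. Outside (|z| ≥ r): ∅.
p(0) = 16, so log|p(0)| = log(16) = 2.7726.
Apply Jensen: I(r) = log|p(0)| + Σ_k log(r/|z_k|), summed over zeros inside |z| < r.
  log(r/|z_k|) for z_k = -4: log(6/4) = 0.4055
  log(r/|z_k|) for z_k = -4: log(6/4) = 0.4055
Sum over inside zeros: 0.8109.
I(r) = log|p(0)| + (inside sum) = 2.7726 + 0.8109 = 3.5835.
Closed form (all zeros inside, monic): I(r) = n·log(r) = 2·log(6) = 3.5835. ✓

I(r) ≈ 3.5835.


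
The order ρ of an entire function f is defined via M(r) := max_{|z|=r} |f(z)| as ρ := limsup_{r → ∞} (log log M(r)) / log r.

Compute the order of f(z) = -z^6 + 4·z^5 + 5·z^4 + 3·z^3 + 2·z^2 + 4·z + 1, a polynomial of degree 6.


|f(z)| ≤ Σ|c_k|·r^k = O(r^6) as r → ∞. Polynomial growth is O(e^{r^ε}) for every ε > 0 (since r^6/e^{r^ε} → 0), so ρ ≤ ε for all ε > 0, i.e. ρ = 0. Every nonconstant polynomial has order 0.
Therefore ρ = 0.

Order ρ = 0.


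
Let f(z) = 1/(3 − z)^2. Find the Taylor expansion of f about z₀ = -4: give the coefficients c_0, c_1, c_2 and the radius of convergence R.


Let w = z − z₀, so z = z₀ + w.
Then 3 − z = 3 − (z₀ + w) = (3 − z₀) − w = 7 − w.
f(z) = 1/(7 − w)^2 = (1/(7)^2) · (1 − w/(7))^{−2}.
By the binomial series (1−u)^{−2} = Σ_{n≥0} C(n+1, 1) u^n for |u|<1, with u = w/(7):
  c_n = C(n+1, 1) / (7)^(n+2).
  c_0 = 1/(7)^2 = 1/49.
  c_1 = 2/(7)^3 = 2/343.
  c_2 = 3/(7)^4 = 3/2401.
The series is valid for |w/d| < 1, i.e. |z − z₀| < |d|.
Radius of convergence: R = |3 − z₀| = |7| = 7 (distance from z₀ to the singularity z = 3).

c_0 = 1/49, c_1 = 2/343, c_2 = 3/2401; R = 7.


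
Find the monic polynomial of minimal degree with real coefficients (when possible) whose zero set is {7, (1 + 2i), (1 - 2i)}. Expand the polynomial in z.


The polynomial is p(z) = ∏_{α ∈ S} (z − α), where S = {7, (1 + 2i), (1 - 2i)}.
Expanding the product yields: p(z) = z^3 -9·z^2 + 19·z -35.
Note conjugate pairs combine to real quadratics: (z − (1+2i))(z − (1−2i)) = z² − 2z + 5.
The resulting polynomial has degree 3 and real coefficients as required.

p(z) = z^3 -9·z^2 + 19·z -35.


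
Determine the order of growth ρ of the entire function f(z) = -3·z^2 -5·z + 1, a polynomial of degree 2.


|f(z)| ≤ Σ|c_k|·r^k = O(r^2) as r → ∞. Polynomial growth is O(e^{r^ε}) for every ε > 0 (since r^2/e^{r^ε} → 0), so ρ ≤ ε for all ε > 0, i.e. ρ = 0. Every nonconstant polynomial has order 0.
Therefore ρ = 0.

Order ρ = 0.


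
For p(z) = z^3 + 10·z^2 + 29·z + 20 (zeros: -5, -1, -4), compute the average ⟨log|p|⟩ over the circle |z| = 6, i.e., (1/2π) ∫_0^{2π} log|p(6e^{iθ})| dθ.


Zeros: -5, -4, -1; r = 6.
Inside |z| < r: -5, -4, -1. Outside (|z| ≥ r): ∅.
p(0) = 20, so log|p(0)| = log(20) = 2.9957.
Apply Jensen: I(r) = log|p(0)| + Σ_k log(r/|z_k|), summed over zeros inside |z| < r.
  log(r/|z_k|) for z_k = -5: log(6/5) = 0.1823
  log(r/|z_k|) for z_k = -1: log(6/1) = 1.7918
  log(r/|z_k|) for z_k = -4: log(6/4) = 0.4055
Sum over inside zeros: 2.3795.
I(r) = log|p(0)| + (inside sum) = 2.9957 + 2.3795 = 5.3753.
Closed form (all zeros inside, monic): I(r) = n·log(r) = 3·log(6) = 5.3753. ✓

I(r) ≈ 5.3753.


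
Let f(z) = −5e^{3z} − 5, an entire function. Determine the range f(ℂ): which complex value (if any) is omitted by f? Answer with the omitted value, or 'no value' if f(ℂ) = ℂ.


Little Picard bounds the complement of f(ℂ) to at most one point.
e^{3z} is never zero on ℂ, so -5·e^{3z} takes every value in ℂ ∖ {0}. Adding -5 shifts the range to ℂ ∖ {-5}. Thus f omits exactly the value -5.

Omitted value: -5.


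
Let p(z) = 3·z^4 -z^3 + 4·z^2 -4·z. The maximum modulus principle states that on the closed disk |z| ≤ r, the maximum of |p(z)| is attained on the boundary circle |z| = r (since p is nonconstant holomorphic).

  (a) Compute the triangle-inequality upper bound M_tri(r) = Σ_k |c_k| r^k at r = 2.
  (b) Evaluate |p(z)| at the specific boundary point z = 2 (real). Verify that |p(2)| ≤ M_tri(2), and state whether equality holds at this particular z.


Coefficients: c_0 = 0, c_1 = -4, c_2 = 4, c_3 = -1, c_4 = 3. Radius r = 2.
Part (a). Triangle bound: M_tri(r) = Σ_k |c_k| r^k
  = |0|·2^0 + |-4|·2^1 + |4|·2^2 + |-1|·2^3 + |3|·2^4
  = 0 + 8 + 16 + 8 + 48 = 80.
This bounds M(r) := max_{|z|=r} |p(z)| from above; equality holds iff all terms c_k z^k can be made to align in phase at a single z on |z|=r.
Part (b). At z = 2 (real, on the circle |z| = r):
  p(2) = (0)·2^0 + (-4)·2^1 + (4)·2^2 + (-1)·2^3 + (3)·2^4 = 48.
  |p(2)| = 48.
Check: |p(2)| = 48 ≤ 80 = M_tri(2). ✓ Equality does not hold at z = 2 (the coefficients have mixed signs, so the terms do not all align in phase there).

M_tri(2) = 80; |p(2)| = 48; equality at z=2: no.


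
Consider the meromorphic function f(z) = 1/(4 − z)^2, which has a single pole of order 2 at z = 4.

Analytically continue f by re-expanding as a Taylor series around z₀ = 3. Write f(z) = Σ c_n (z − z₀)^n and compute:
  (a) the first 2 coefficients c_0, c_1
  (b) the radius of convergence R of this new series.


Let w = z − z₀, so z = z₀ + w.
Then 4 − z = 4 − (z₀ + w) = (4 − z₀) − w = 1 − w.
f(z) = 1/(1 − w)^2 = (1/(1)^2) · (1 − w/(1))^{−2}.
By the binomial series (1−u)^{−2} = Σ_{n≥0} C(n+1, 1) u^n for |u|<1, with u = w/(1):
  c_n = C(n+1, 1) / (1)^(n+2).
  c_0 = 1/(1)^2 = 1.
  c_1 = 2/(1)^3 = 2.
The series is valid for |w/d| < 1, i.e. |z − z₀| < |d|.
Radius of convergence: R = |4 − z₀| = |1| = 1 (distance from z₀ to the singularity z = 4).

c_0 = 1, c_1 = 2; R = 1.


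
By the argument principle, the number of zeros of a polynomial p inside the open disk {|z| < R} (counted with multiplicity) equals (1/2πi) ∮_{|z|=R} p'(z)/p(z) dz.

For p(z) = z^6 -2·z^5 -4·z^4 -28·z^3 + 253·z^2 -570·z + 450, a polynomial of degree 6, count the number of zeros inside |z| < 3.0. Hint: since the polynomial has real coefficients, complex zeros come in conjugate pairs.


The zeros of p are: (2 + 1i), (2 - 1i), (2 + 1i), (2 - 1i), (-3 + 3i), (-3 - 3i).
Their magnitudes are: 2.236, 2.236, 2.236, 2.236, 4.243, 4.243.
Zeros with |z| < R = 3.0: (2 + 1i), (2 - 1i), (2 + 1i), (2 - 1i).
Count = 4.
By the argument principle, (1/2πi) ∮_{|z|=R} p'(z)/p(z) dz equals exactly this count.

Number of zeros inside |z| < 3.0: 4.


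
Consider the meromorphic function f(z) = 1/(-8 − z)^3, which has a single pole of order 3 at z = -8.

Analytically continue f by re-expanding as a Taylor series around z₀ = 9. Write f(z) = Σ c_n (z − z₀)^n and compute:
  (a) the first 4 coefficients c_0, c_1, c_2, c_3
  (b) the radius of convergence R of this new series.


Let w = z − z₀, so z = z₀ + w.
Then -8 − z = -8 − (z₀ + w) = (-8 − z₀) − w = -17 − w.
f(z) = 1/(-17 − w)^3 = (1/(-17)^3) · (1 − w/(-17))^{−3}.
By the binomial series (1−u)^{−3} = Σ_{n≥0} C(n+2, 2) u^n for |u|<1, with u = w/(-17):
  c_n = C(n+2, 2) / (-17)^(n+3).
  c_0 = 1/(-17)^3 = -1/4913.
  c_1 = 3/(-17)^4 = 3/83521.
  c_2 = 6/(-17)^5 = -6/1419857.
  c_3 = 10/(-17)^6 = 10/24137569.
The series is valid for |w/d| < 1, i.e. |z − z₀| < |d|.
Radius of convergence: R = |-8 − z₀| = |-17| = 17 (distance from z₀ to the singularity z = -8).

c_0 = -1/4913, c_1 = 3/83521, c_2 = -6/1419857, c_3 = 10/24137569; R = 17.


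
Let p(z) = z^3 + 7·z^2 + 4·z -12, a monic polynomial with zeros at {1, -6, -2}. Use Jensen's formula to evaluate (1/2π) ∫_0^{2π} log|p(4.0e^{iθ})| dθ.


Zeros: -6, -2, 1; r = 4.0.
Inside |z| < r: -2, 1. Outside (|z| ≥ r): -6.
p(0) = -12, so log|p(0)| = log(12) = 2.4849.
Apply Jensen: I(r) = log|p(0)| + Σ_k log(r/|z_k|), summed over zeros inside |z| < r.
  log(r/|z_k|) for z_k = 1: log(4.0/1) = 1.3863
  log(r/|z_k|) for z_k = -2: log(4.0/2) = 0.6931
  Outside zeros (-6) contribute nothing to the Jensen sum.
Sum over inside zeros: 2.0794.
I(r) = log|p(0)| + (inside sum) = 2.4849 + 2.0794 = 4.5643.
Note: since some zeros are outside |z| ≤ r, the simplified n·log(r) form does NOT apply — only the inside zeros contribute.

I(r) ≈ 4.5643.


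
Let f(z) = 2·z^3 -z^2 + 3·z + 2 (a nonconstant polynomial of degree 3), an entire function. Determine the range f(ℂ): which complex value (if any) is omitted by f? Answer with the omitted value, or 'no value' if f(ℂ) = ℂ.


Little Picard bounds the complement of f(ℂ) to at most one point.
For every w ∈ ℂ, the equation p(z) − w = 0 is a nonconstant polynomial in z and hence has at least one root by the fundamental theorem of algebra. So p is surjective onto ℂ, omitting no value.

Omitted value: no value.


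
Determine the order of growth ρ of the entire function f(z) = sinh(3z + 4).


sinh(w) is a linear combination of e^{iw} and e^{−iw} (or e^w, e^{−w} in the hyperbolic case), so |sinh(w)| ≤ e^{|w|}. With w = 3z + 4, |w| ≤ 3|z| + 4 = 3r + 4 on |z| = r, giving M(r) ≤ e^{3r + 4}, so ρ ≤ 1. On a suitable ray (z = it for sin/cos; z = t for sinh/cosh, t real → ∞), |sinh(3z + 4)| grows like e^{3|t|}/2, so ρ ≥ 1. Hence ρ = 1.
Therefore ρ = 1.

Order ρ = 1.


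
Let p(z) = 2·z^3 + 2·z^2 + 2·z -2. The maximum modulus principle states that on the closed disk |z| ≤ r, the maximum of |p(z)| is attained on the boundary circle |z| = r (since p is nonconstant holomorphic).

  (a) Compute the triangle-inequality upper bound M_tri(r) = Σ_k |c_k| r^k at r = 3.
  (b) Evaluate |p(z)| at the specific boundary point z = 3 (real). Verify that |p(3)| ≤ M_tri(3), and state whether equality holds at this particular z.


Coefficients: c_0 = -2, c_1 = 2, c_2 = 2, c_3 = 2. Radius r = 3.
Part (a). Triangle bound: M_tri(r) = Σ_k |c_k| r^k
  = |-2|·3^0 + |2|·3^1 + |2|·3^2 + |2|·3^3
  = 2 + 6 + 18 + 54 = 80.
This bounds M(r) := max_{|z|=r} |p(z)| from above; equality holds iff all terms c_k z^k can be made to align in phase at a single z on |z|=r.
Part (b). At z = 3 (real, on the circle |z| = r):
  p(3) = (-2)·3^0 + (2)·3^1 + (2)·3^2 + (2)·3^3 = 76.
  |p(3)| = 76.
Check: |p(3)| = 76 ≤ 80 = M_tri(3). ✓ Equality does not hold at z = 3 (the coefficients have mixed signs, so the terms do not all align in phase there).

M_tri(3) = 80; |p(3)| = 76; equality at z=3: no.


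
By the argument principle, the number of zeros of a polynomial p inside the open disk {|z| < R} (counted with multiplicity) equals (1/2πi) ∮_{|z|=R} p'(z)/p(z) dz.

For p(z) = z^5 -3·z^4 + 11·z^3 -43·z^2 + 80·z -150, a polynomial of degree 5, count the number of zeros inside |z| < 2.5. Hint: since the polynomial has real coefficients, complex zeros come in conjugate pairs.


The zeros of p are: 3, (-1 + 3i), (-1 - 3i), (1 + 2i), (1 - 2i).
Their magnitudes are: 3, 3.162, 3.162, 2.236, 2.236.
Zeros with |z| < R = 2.5: (1 + 2i), (1 - 2i).
Count = 2.
By the argument principle, (1/2πi) ∮_{|z|=R} p'(z)/p(z) dz equals exactly this count.

Number of zeros inside |z| < 2.5: 2.


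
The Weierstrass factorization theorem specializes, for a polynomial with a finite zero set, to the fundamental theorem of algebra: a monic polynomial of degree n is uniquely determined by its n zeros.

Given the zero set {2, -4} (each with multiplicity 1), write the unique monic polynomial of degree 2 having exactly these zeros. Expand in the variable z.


The polynomial is p(z) = ∏_{α ∈ S} (z − α), where S = {2, -4}.
Expanding the product yields: p(z) = z^2 + 2·z -8.
The resulting polynomial has degree 2 and real coefficients as required.

p(z) = z^2 + 2·z -8.


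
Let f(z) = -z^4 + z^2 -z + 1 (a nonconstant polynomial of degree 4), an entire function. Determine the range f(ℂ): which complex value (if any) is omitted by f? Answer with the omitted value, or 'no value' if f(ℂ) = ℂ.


Little Picard bounds the complement of f(ℂ) to at most one point.
For every w ∈ ℂ, the equation p(z) − w = 0 is a nonconstant polynomial in z and hence has at least one root by the fundamental theorem of algebra. So p is surjective onto ℂ, omitting no value.

Omitted value: no value.


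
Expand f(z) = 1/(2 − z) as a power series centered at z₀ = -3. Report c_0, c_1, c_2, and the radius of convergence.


Let w = z − z₀, so z = z₀ + w.
Then 2 − z = 2 − (z₀ + w) = (2 − z₀) − w = 5 − w.
f(z) = 1/(5 − w) = (1/(5)) · 1/(1 − w/(5)) = Σ_{n≥0} w^n / (5)^(n+1).
So c_n = 1/(5)^(n+1):
  c_0 = 1/(5)^1 = 1/5.
  c_1 = 1/(5)^2 = 1/25.
  c_2 = 1/(5)^3 = 1/125.
The series is valid for |w/d| < 1, i.e. |z − z₀| < |d|.
Radius of convergence: R = |2 − z₀| = |5| = 5 (distance from z₀ to the singularity z = 2).

c_0 = 1/5, c_1 = 1/25, c_2 = 1/125; R = 5.


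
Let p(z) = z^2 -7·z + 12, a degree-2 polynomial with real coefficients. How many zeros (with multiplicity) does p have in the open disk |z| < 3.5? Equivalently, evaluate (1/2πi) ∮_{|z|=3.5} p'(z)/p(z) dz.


The zeros of p are: 3, 4.
Their magnitudes are: 3, 4.
Zeros with |z| < R = 3.5: 3.
Count = 1.
By the argument principle, (1/2πi) ∮_{|z|=R} p'(z)/p(z) dz equals exactly this count.

Number of zeros inside |z| < 3.5: 1.


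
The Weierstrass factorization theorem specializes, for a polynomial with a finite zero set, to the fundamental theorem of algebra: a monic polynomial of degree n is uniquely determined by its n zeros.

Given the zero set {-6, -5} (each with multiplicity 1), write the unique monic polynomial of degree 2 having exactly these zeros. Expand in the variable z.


The polynomial is p(z) = ∏_{α ∈ S} (z − α), where S = {-6, -5}.
Expanding the product yields: p(z) = z^2 + 11·z + 30.
The resulting polynomial has degree 2 and real coefficients as required.

p(z) = z^2 + 11·z + 30.


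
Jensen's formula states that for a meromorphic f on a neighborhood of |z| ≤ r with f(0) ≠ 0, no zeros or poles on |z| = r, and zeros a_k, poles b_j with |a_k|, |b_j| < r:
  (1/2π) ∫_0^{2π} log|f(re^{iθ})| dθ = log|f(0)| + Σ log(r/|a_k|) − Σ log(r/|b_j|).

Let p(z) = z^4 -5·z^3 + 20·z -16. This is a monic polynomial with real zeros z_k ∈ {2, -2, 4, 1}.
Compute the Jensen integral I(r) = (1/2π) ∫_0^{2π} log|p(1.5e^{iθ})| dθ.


Zeros: -2, 1, 2, 4; r = 1.5.
Inside |z| < r: 1. Outside (|z| ≥ r): -2, 2, 4.
p(0) = -16, so log|p(0)| = log(16) = 2.7726.
Apply Jensen: I(r) = log|p(0)| + Σ_k log(r/|z_k|), summed over zeros inside |z| < r.
  log(r/|z_k|) for z_k = 1: log(1.5/1) = 0.4055
  Outside zeros (-2, 2, 4) contribute nothing to the Jensen sum.
Sum over inside zeros: 0.4055.
I(r) = log|p(0)| + (inside sum) = 2.7726 + 0.4055 = 3.1781.
Note: since some zeros are outside |z| ≤ r, the simplified n·log(r) form does NOT apply — only the inside zeros contribute.

I(r) ≈ 3.1781.
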